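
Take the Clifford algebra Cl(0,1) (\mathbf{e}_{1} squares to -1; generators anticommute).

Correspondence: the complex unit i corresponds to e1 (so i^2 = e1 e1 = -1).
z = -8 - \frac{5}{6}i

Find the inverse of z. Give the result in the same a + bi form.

In blades: z = -8 - \frac{5}{6} e_{1}.
With qbar = -8 + \frac{5}{6} e_{1} (scalar fixed, mapped units negated), z qbar = \frac{2329}{36} (the sum of squared coefficients), so z^-1 = qbar / (\frac{2329}{36}) = -\frac{288}{2329} + \frac{30}{2329} e_{1}; translating back:
Answer: -\frac{288}{2329} + \frac{30}{2329}i


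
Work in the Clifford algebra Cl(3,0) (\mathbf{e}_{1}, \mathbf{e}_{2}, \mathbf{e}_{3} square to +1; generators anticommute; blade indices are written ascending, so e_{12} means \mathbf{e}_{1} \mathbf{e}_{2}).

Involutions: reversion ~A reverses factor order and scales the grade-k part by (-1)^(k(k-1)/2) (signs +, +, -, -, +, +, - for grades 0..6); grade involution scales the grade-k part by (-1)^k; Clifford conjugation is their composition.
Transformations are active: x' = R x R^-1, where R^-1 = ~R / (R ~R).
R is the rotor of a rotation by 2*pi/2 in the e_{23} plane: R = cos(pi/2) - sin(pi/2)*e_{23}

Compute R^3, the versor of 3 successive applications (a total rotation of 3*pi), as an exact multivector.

The rotor phase is half the rotation angle and phases add under composition, so 3 steps in the e_{23} plane accumulate phase 3*(pi/2) = \frac{3 \pi}{2}: R^3 = cos(\frac{3 \pi}{2}) - sin(\frac{3 \pi}{2})*e_{23}.
cos(\frac{3 \pi}{2}) = 0 and sin(\frac{3 \pi}{2}) = -1, so R^3 = e_{23}. The net rotation is 1*pi (after discarding 1 full turn, each of which contributes a factor -1 to the rotor); the rotor keeps the half-angle phase exactly.
Answer: e_{23}


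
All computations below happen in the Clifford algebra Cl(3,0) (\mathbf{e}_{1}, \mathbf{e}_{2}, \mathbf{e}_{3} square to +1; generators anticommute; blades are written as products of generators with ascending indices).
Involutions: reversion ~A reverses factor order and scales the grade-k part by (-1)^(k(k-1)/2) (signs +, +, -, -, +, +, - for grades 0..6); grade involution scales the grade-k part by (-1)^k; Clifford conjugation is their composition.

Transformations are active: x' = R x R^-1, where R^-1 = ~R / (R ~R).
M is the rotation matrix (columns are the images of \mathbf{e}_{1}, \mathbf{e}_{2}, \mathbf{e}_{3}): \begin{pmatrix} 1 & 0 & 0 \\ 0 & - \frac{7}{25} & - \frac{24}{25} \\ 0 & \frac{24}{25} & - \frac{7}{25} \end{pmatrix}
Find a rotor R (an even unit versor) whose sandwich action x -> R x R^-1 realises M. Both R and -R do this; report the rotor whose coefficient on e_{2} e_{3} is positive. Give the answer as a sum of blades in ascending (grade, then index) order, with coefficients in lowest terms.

Method: write R = a + b12*e_{1} e_{2} + b13*e_{1} e_{3} + b23*e_{2} e_{3} with a^2 + b12^2 + b13^2 + b23^2 = 1 (so R^-1 = ~R). Expanding the columns R e_j ~R gives tr M = 4a^2 - 1 and, from the antisymmetric part, M21 - M12 = -4a*b12, M13 - M31 = 4a*b13, M32 - M23 = -4a*b23.
Here tr M = \frac{11}{25}, so a^2 = (1 + tr M)/4 = \frac{9}{25} and a = ±\frac{3}{5}. Taking a = \frac{3}{5}: M21 - M12 = 0, M13 - M31 = 0, M32 - M23 = \frac{48}{25}, giving b12 = 0, b13 = 0, b23 = -\frac{4}{5}, i.e. R = \frac{3}{5} - \frac{4}{5} e_{2} e_{3}.
Its e_{2} e_{3} coefficient is negative, so report the other preimage -R.
Answer: -\frac{3}{5} + \frac{4}{5} e_{2} e_{3}. Key observation: the double cover Spin(3) -> SO(3) sends R and -R to the same matrix (trace \frac{11}{25} here), so the stated sign of the e_{2} e_{3} coefficient is what selects one sheet.


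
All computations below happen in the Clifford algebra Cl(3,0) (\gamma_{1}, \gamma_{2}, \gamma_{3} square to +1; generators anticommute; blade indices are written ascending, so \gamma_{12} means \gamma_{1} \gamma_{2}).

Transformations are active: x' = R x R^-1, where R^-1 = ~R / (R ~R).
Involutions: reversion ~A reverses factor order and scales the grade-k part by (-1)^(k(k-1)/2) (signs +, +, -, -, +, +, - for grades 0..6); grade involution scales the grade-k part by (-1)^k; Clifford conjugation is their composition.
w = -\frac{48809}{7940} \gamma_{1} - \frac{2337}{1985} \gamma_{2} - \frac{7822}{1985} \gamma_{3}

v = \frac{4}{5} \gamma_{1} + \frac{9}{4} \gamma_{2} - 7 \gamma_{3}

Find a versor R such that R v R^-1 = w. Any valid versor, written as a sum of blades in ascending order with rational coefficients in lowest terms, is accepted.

Key observation: q(v) = q(w) = \frac{21881}{400} (sandwiches preserve the norm), so R = v + w = -\frac{42457}{7940} \gamma_{1} + \frac{8517}{7940} \gamma_{2} - \frac{21717}{1985} \gamma_{3} works whenever it is invertible — the component of v along it is kept and (v - w)/2 reverses, sending v to w.
Answer: -\frac{42457}{7940} \gamma_{1} + \frac{8517}{7940} \gamma_{2} - \frac{21717}{1985} \gamma_{3}


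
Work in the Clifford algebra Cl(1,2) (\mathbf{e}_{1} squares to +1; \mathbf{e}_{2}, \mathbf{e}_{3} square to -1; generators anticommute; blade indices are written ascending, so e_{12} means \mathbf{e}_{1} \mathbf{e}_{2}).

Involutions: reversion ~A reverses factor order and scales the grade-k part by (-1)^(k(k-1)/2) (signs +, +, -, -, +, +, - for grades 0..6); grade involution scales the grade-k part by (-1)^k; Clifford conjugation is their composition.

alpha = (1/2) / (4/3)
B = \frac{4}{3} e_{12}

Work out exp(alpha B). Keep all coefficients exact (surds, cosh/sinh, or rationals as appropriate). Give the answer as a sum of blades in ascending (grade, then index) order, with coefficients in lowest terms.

B^2 = (\frac{4}{3})^2*(e_{12})^2 = \frac{16}{9}*(+1) = \frac{16}{9} (a basis 2-blade squares to minus the product of its generators' squares).
B^2 = \frac{16}{9} — the series telescopes hyperbolically here: l = \frac{4}{3}, alpha*l = \frac{1}{2}, so exp(alpha B) = cosh(\frac{1}{2}) + (sinh(\frac{1}{2})/(\frac{4}{3}))*B = \cosh{\left(\frac{1}{2} \right)} + (\frac{3 \sinh{\left(\frac{1}{2} \right)}}{4})*B.
Answer: \cosh{\left(\frac{1}{2} \right)} + \sinh{\left(\frac{1}{2} \right)} e_{12}


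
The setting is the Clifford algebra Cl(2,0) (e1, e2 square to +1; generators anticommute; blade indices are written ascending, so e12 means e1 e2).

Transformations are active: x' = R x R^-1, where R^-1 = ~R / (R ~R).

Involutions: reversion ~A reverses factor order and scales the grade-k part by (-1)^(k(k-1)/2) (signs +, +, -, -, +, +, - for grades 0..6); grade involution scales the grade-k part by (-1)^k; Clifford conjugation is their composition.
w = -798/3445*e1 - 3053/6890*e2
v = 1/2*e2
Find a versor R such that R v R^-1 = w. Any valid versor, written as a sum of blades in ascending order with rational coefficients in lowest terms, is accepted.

Here q(v) = q(w) = 1/4; the classical choice R = v + w = -798/3445*e1 + 196/3445*e2 then realises v -> w under the sandwich.
Answer: -798/3445*e1 + 196/3445*e2


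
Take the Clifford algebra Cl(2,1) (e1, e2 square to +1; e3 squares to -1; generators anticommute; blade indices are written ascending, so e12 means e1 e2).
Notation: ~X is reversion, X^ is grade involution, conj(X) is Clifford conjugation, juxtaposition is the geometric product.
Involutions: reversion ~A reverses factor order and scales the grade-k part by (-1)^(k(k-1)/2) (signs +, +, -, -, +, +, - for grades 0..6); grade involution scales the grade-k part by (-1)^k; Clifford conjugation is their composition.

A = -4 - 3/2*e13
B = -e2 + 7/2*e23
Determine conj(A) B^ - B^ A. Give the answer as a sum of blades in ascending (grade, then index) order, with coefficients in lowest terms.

first term: -4*e2 + 21/4*e12 - 14*e23 - 3/2*e123
second term: -4*e2 + 21/4*e12 - 14*e23 + 3/2*e123
Answer: -3*e123


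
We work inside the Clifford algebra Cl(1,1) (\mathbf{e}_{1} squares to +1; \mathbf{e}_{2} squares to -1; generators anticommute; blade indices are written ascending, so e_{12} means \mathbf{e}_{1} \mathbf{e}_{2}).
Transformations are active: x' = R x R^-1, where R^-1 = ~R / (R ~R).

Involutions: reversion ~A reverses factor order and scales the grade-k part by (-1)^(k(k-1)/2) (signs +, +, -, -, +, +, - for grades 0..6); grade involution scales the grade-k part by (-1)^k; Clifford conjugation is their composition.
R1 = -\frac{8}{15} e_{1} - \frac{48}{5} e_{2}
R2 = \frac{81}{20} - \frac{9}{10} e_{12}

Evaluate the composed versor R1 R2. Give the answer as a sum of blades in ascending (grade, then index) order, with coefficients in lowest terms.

Distribute over the terms of R1 (each basis-blade product reordered to ascending indices, repeated generators contracted through their squares):
(-\frac{8}{15} e_{1}) R2 = -\frac{54}{25} e_{1} + \frac{12}{25} e_{2}
(-\frac{48}{5} e_{2}) R2 = \frac{216}{25} e_{1} - \frac{972}{25} e_{2}
Summing the partial products and collecting blades:
Answer: \frac{162}{25} e_{1} - \frac{192}{5} e_{2}


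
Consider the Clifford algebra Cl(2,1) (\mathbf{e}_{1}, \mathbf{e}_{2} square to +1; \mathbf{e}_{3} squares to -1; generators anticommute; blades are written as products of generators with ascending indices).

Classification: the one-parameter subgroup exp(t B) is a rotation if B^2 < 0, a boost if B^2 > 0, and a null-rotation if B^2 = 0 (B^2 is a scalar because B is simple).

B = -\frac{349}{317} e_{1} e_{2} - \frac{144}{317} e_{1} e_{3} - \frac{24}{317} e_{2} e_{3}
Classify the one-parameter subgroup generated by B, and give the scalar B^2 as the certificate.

B^2 term by term: the squares give (-\frac{349}{317})^2*(e_{1} e_{2})^2 + (-\frac{144}{317})^2*(e_{1} e_{3})^2 + (-\frac{24}{317})^2*(e_{2} e_{3})^2 = \frac{121801}{100489}*(-1) + \frac{20736}{100489}*(+1) + \frac{576}{100489}*(+1) = -1 (each basis 2-blade squares to minus the product of its generators' squares); cross terms between blades sharing an index anticommute and cancel. So B^2 = -1.
Answer: rotation, certificate B^2 = -1. Because -1 is invariant under every versor sandwich, the classification follows from its sign alone.


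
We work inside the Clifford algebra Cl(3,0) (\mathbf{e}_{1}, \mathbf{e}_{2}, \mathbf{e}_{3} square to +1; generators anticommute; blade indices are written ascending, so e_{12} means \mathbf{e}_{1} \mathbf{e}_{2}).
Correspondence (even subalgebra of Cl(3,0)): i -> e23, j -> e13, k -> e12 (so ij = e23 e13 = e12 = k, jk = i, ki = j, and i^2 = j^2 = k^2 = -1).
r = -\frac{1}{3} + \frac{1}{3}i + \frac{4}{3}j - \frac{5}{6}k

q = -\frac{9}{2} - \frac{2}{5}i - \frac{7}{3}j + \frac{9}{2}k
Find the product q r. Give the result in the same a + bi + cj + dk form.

In blades: q = -\frac{9}{2} + \frac{9}{2} e_{12} - \frac{7}{3} e_{13} - \frac{2}{5} e_{23}, r = -\frac{1}{3} - \frac{5}{6} e_{12} + \frac{4}{3} e_{13} + \frac{1}{3} e_{23}.
Distribute q over r term by term (generator squares from the signature, products reordered to ascending indices): (-\frac{9}{2})*r = \frac{3}{2} + \frac{15}{4} e_{12} - 6 e_{13} - \frac{3}{2} e_{23}; (\frac{9}{2} e_{12})*r = \frac{15}{4} - \frac{3}{2} e_{12} + \frac{3}{2} e_{13} - 6 e_{23}; (-\frac{7}{3} e_{13})*r = \frac{28}{9} + \frac{7}{9} e_{12} + \frac{7}{9} e_{13} + \frac{35}{18} e_{23}; (-\frac{2}{5} e_{23})*r = \frac{2}{15} - \frac{8}{15} e_{12} - \frac{1}{3} e_{13} + \frac{2}{15} e_{23}.
Sum: \frac{1529}{180} + \frac{449}{180} e_{12} - \frac{73}{18} e_{13} - \frac{244}{45} e_{23}; translating back through the correspondence:
Answer: \frac{1529}{180} - \frac{244}{45}i - \frac{73}{18}j + \frac{449}{180}k


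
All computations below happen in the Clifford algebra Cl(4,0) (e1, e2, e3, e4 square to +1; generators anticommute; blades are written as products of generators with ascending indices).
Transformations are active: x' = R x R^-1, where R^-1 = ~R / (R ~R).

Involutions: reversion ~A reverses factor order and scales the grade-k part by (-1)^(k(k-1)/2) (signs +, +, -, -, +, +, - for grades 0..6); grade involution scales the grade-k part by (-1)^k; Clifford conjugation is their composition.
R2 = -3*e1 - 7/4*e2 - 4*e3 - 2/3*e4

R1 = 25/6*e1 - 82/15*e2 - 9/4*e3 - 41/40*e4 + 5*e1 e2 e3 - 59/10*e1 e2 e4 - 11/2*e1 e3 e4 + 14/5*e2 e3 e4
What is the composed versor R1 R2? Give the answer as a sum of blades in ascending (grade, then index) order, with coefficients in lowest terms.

Distribute over the terms of R2 (each basis-blade product reordered to ascending indices, repeated generators contracted through their squares):
R1 (-3*e1) = -25/2 - 82/5*e1 e2 - 27/4*e1 e3 - 123/40*e1 e4 - 15*e2 e3 + 177/10*e2 e4 + 33/2*e3 e4 + 42/5*e1 e2 e3 e4
R1 (-7/4*e2) = 287/30 - 175/24*e1 e2 + 35/4*e1 e3 - 413/40*e1 e4 - 63/16*e2 e3 - 287/160*e2 e4 - 49/10*e3 e4 + 77/8*e1 e2 e3 e4
R1 (-4*e3) = 9 - 20*e1 e2 - 50/3*e1 e3 - 22*e1 e4 + 328/15*e2 e3 + 56/5*e2 e4 - 41/10*e3 e4 - 118/5*e1 e2 e3 e4
R1 (-2/3*e4) = 41/60 + 59/15*e1 e2 + 11/3*e1 e3 - 25/9*e1 e4 - 28/15*e2 e3 + 164/45*e2 e4 + 3/2*e3 e4 - 10/3*e1 e2 e3 e4
Summing the partial products and collecting blades:
Answer: 27/4 - 4771/120*e1 e2 - 11*e1 e3 - 1718/45*e1 e4 + 17/16*e2 e3 + 44281/1440*e2 e4 + 9*e3 e4 - 1069/120*e1 e2 e3 e4


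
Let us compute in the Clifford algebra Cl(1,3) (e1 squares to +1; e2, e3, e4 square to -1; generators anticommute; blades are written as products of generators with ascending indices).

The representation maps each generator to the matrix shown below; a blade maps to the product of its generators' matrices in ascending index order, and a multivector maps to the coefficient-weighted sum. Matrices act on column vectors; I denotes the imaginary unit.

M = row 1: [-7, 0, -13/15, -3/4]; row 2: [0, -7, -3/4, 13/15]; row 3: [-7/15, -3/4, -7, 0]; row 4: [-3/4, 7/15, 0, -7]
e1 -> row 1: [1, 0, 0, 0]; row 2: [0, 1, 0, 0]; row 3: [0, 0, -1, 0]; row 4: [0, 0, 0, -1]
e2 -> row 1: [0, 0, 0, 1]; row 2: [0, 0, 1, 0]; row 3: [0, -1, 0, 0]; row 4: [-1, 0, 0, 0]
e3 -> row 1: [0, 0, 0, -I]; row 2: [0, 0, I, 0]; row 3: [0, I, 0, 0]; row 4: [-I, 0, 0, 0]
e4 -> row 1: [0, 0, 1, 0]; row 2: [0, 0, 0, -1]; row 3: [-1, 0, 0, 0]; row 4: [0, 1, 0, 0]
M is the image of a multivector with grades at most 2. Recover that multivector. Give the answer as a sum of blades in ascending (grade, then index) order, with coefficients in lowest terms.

Method: the blade images are trace-orthogonal — tr(rho(e_A) rho(e_B)^-1) = 4 if A = B and 0 otherwise — and rho(e_A)^-1 = (e_A)^2 * rho(e_A) with (e_A)^2 = +1 or -1, so the coefficient of e_A in the preimage is (e_A)^2 * tr(M rho(e_A))/4.
Nonzero projections over blades of grade <= 2: 1: (1)^2 = +1, tr(M 1) = -28, coefficient -7; e4: (e4)^2 = -1, tr(M rho(e4)) = 4/5, coefficient -1/5; e1 e2: (e1 e2)^2 = +1, tr(M rho(e1 e2)) = -3, coefficient -3/4; e1 e4: (e1 e4)^2 = +1, tr(M rho(e1 e4)) = -8/3, coefficient -2/3. Every other blade of grade <= 2 projects to 0.
Answer: -7 - 1/5*e4 - 3/4*e1 e2 - 2/3*e1 e4


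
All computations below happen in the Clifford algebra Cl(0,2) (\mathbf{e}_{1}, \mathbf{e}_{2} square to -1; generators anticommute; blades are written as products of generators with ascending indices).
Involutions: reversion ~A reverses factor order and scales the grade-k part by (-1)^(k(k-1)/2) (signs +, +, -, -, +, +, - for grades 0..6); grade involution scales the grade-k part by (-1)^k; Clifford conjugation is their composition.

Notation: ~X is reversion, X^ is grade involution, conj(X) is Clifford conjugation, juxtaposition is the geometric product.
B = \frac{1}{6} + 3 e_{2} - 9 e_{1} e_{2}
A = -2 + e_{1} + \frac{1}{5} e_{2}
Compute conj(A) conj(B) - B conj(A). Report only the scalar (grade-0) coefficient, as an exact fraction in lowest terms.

first term: -\frac{14}{15} - \frac{59}{30} e_{1} + \frac{449}{30} e_{2} - 15 e_{1} e_{2}
second term: \frac{4}{15} - \frac{59}{30} e_{1} + \frac{89}{30} e_{2} + 21 e_{1} e_{2}
Answer: -\frac{6}{5}


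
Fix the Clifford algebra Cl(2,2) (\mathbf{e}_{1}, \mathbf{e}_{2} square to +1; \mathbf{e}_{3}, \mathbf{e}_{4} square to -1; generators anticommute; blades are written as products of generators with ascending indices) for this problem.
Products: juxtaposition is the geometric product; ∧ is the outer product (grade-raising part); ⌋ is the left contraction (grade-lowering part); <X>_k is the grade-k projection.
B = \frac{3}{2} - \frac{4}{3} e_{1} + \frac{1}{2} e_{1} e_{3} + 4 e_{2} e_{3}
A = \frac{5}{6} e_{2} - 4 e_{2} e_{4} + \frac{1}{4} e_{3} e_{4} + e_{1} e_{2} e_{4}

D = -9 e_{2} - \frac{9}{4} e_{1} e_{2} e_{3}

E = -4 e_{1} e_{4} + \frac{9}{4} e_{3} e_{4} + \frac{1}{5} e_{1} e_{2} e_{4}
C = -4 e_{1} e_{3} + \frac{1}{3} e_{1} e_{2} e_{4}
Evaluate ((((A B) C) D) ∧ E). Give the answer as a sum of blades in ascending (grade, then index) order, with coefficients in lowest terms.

step 1: \frac{5}{4} e_{2} + \frac{10}{3} e_{3} + \frac{10}{9} e_{1} e_{2} + \frac{1}{8} e_{1} e_{4} - \frac{19}{3} e_{2} e_{4} - \frac{125}{8} e_{3} e_{4} - \frac{5}{12} e_{1} e_{2} e_{3} + \frac{41}{6} e_{1} e_{2} e_{4} + \frac{11}{3} e_{1} e_{3} e_{4} - \frac{1}{2} e_{2} e_{3} e_{4} + 2 e_{1} e_{2} e_{3} e_{4}
step 2: \frac{41}{18} - \frac{139}{9} e_{1} - \frac{41}{24} e_{2} + \frac{2}{3} e_{3} - \frac{406}{27} e_{4} - \frac{1}{6} e_{1} e_{3} + \frac{745}{12} e_{1} e_{4} + \frac{29}{9} e_{2} e_{3} + 8 e_{2} e_{4} - \frac{13}{36} e_{3} e_{4} + \frac{245}{24} e_{1} e_{2} e_{3} - 2 e_{1} e_{2} e_{4} + \frac{82}{3} e_{2} e_{3} e_{4} - \frac{218}{9} e_{1} e_{2} e_{3} e_{4}
step 3: -\frac{243}{32} - \frac{29}{4} e_{1} - \frac{167}{8} e_{2} + 29 e_{3} + \frac{35}{2} e_{4} + \frac{281}{2} e_{1} e_{2} + \frac{2817}{32} e_{1} e_{3} + \frac{87}{2} e_{1} e_{4} + \frac{163}{4} e_{2} e_{3} - \frac{406}{3} e_{2} e_{4} - \frac{483}{2} e_{3} e_{4} - \frac{53}{8} e_{1} e_{2} e_{3} + \frac{8953}{16} e_{1} e_{2} e_{4} + 200 e_{1} e_{3} e_{4} + \frac{2287}{16} e_{2} e_{3} e_{4} - \frac{203}{6} e_{1} e_{2} e_{3} e_{4}
step 4: \frac{243}{8} e_{1} e_{4} - \frac{2187}{128} e_{3} e_{4} - \frac{13603}{160} e_{1} e_{2} e_{4} + \frac{1595}{16} e_{1} e_{3} e_{4} - \frac{1503}{32} e_{2} e_{3} e_{4} + \frac{6357}{40} e_{1} e_{2} e_{3} e_{4}
Answer: \frac{243}{8} e_{1} e_{4} - \frac{2187}{128} e_{3} e_{4} - \frac{13603}{160} e_{1} e_{2} e_{4} + \frac{1595}{16} e_{1} e_{3} e_{4} - \frac{1503}{32} e_{2} e_{3} e_{4} + \frac{6357}{40} e_{1} e_{2} e_{3} e_{4}


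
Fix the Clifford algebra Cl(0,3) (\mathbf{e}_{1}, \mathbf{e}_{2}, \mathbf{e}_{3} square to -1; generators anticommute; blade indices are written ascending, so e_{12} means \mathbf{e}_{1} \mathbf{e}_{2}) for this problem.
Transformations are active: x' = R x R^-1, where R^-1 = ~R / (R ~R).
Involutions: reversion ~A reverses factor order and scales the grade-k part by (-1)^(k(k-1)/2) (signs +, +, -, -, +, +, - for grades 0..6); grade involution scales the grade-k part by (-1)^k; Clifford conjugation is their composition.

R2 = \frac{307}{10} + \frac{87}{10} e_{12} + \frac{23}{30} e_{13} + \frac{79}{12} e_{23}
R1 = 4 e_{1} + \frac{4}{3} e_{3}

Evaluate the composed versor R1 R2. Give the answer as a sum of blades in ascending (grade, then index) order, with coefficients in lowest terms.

Distribute over the terms of R1 (each basis-blade product reordered to ascending indices, repeated generators contracted through their squares):
(4 e_{1}) R2 = \frac{614}{5} e_{1} - \frac{174}{5} e_{2} - \frac{46}{15} e_{3} + \frac{79}{3} e_{123}
(\frac{4}{3} e_{3}) R2 = \frac{46}{45} e_{1} + \frac{79}{9} e_{2} + \frac{614}{15} e_{3} + \frac{58}{5} e_{123}
Summing the partial products and collecting blades:
Answer: \frac{5572}{45} e_{1} - \frac{1171}{45} e_{2} + \frac{568}{15} e_{3} + \frac{569}{15} e_{123}


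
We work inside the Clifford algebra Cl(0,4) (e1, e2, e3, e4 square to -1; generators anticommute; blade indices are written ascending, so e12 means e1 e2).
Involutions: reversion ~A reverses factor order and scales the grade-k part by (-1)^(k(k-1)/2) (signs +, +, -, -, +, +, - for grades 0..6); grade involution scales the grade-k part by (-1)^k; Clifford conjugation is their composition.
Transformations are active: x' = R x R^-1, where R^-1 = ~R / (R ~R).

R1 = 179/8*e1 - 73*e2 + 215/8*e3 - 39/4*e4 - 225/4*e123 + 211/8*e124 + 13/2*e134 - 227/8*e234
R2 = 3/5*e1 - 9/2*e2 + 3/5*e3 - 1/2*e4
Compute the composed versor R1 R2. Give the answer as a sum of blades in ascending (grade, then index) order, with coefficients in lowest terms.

Distribute over the terms of R2 (each basis-blade product reordered to ascending indices, repeated generators contracted through their squares):
R1 (3/5*e1) = -537/40 + 219/5*e12 - 129/8*e13 + 117/20*e14 + 135/4*e23 - 633/40*e24 - 39/10*e34 + 681/40*e1234
R1 (-9/2*e2) = -657/2 - 1611/16*e12 + 2025/8*e13 - 1899/16*e14 + 1935/16*e23 - 351/8*e24 - 2043/16*e34 - 117/4*e1234
R1 (3/5*e3) = -129/8 + 135/4*e12 + 537/40*e13 + 39/10*e14 - 219/5*e23 - 681/40*e24 + 117/20*e34 - 633/40*e1234
R1 (-1/2*e4) = -39/8 + 211/16*e12 + 13/4*e13 - 179/16*e14 - 227/16*e23 + 73/2*e24 - 215/16*e34 + 225/8*e1234
Summing the partial products and collecting blades:
Answer: -14517/40 - 199/20*e12 + 10147/40*e13 - 961/8*e14 + 967/10*e23 - 1609/40*e24 - 5567/40*e34 + 3/40*e1234


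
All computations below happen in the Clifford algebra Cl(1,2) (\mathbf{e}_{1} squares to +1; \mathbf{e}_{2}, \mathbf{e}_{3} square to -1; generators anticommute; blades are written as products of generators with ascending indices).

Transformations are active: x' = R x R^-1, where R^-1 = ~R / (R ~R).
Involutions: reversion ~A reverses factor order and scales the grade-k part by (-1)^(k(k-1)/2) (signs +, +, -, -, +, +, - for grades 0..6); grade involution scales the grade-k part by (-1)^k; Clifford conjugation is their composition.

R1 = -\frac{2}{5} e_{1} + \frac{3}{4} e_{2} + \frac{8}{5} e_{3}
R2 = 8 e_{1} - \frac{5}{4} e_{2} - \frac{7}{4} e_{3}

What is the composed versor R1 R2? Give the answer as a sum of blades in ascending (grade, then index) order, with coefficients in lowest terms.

Distribute over the terms of R1 (each basis-blade product reordered to ascending indices, repeated generators contracted through their squares):
(-\frac{2}{5} e_{1}) R2 = -\frac{16}{5} + \frac{1}{2} e_{1} e_{2} + \frac{7}{10} e_{1} e_{3}
(\frac{3}{4} e_{2}) R2 = \frac{15}{16} - 6 e_{1} e_{2} - \frac{21}{16} e_{2} e_{3}
(\frac{8}{5} e_{3}) R2 = \frac{14}{5} - \frac{64}{5} e_{1} e_{3} + 2 e_{2} e_{3}
Summing the partial products and collecting blades:
Answer: \frac{43}{80} - \frac{11}{2} e_{1} e_{2} - \frac{121}{10} e_{1} e_{3} + \frac{11}{16} e_{2} e_{3}


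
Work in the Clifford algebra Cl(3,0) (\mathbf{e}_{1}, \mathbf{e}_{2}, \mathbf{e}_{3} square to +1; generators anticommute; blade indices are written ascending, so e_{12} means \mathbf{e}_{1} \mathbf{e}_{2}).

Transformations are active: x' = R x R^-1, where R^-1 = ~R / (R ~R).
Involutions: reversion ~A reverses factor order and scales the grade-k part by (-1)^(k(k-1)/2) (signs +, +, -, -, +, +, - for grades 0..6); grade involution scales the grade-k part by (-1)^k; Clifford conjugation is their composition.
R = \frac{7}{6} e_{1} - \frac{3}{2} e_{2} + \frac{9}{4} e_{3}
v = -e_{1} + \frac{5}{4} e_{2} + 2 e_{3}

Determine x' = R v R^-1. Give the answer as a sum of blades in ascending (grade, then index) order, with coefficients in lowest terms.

~R = \frac{7}{6} e_{1} - \frac{3}{2} e_{2} + \frac{9}{4} e_{3}, and R ~R = \frac{1249}{144}, so R^-1 = ~R / (\frac{1249}{144}).
R v = \frac{35}{24} - \frac{1}{24} e_{12} + \frac{55}{12} e_{13} - \frac{93}{16} e_{23}
Answer: \frac{1739}{1249} e_{1} - \frac{8765}{4996} e_{2} - \frac{1553}{1249} e_{3}


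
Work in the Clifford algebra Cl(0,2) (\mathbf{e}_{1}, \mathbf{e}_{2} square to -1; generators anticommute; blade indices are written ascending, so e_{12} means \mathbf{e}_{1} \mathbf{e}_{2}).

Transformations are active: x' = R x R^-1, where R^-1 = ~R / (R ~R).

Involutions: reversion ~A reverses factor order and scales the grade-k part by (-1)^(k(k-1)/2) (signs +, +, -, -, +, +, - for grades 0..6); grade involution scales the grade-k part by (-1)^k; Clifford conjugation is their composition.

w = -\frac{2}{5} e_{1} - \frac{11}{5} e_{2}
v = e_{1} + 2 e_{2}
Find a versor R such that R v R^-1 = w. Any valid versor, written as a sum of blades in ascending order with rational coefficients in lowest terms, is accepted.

R = v + w = \frac{3}{5} e_{1} - \frac{1}{5} e_{2} works: the equal norms (-5) guarantee its sandwich swaps v into w.
Answer: \frac{3}{5} e_{1} - \frac{1}{5} e_{2}


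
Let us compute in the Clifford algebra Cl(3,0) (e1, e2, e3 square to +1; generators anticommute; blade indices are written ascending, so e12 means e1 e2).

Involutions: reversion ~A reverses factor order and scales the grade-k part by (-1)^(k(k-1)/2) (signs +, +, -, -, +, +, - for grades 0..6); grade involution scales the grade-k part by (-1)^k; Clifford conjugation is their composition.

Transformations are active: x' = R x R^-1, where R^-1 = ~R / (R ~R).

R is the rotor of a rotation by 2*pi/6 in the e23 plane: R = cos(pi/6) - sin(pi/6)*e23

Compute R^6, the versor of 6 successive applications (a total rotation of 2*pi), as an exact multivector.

Half-angle bookkeeping: 6 applications in e23 add up to rotor phase 6*pi/6 = pi, so R^6 = cos(pi) - sin(pi)*e23.
cos(pi) = -1 and sin(pi) = 0, so R^6 = -1. The total rotation 2*pi is 1 full turn, so every vector returns to itself, yet the rotor is -1, on the OTHER sheet of the double cover (an odd number of 2*pi turns).
Answer: -1


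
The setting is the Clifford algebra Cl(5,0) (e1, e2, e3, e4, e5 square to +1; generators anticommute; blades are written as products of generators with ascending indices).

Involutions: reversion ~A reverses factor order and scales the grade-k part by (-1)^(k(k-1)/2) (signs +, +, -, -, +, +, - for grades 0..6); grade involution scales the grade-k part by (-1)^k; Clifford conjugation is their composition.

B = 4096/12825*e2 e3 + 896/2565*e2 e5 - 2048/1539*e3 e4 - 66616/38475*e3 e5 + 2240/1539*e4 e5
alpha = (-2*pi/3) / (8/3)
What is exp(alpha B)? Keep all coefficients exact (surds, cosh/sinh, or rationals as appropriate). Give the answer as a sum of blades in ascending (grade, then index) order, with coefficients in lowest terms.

B^2 term by term: the squares give (4096/12825)^2*(e2 e3)^2 + (896/2565)^2*(e2 e5)^2 + (-2048/1539)^2*(e3 e4)^2 + (-66616/38475)^2*(e3 e5)^2 + (2240/1539)^2*(e4 e5)^2 = 16777216/164480625*(-1) + 802816/6579225*(-1) + 4194304/2368521*(-1) + 4437691456/1480325625*(-1) + 5017600/2368521*(-1) = -64/9 (each basis 2-blade squares to minus the product of its generators' squares); cross terms between blades sharing an index anticommute and cancel; the commuting (index-disjoint) pairs give grade-4 terms 2*c*c'*(blade product), which cancel blade by blade — e2 e3 e4 e5: 3670016/3947535 - 3670016/3947535 = 0 — confirming B is simple. So B^2 = -64/9.
B^2 = -64/9 — B^2 < 0, so the exponential closes trigonometrically: l = 8/3, alpha*l = -2*pi/3, so exp(alpha B) = cos(-2*pi/3) + (sin(-2*pi/3)/(8/3))*B = -1/2 + (-3*sqrt(3)/16)*B.
Answer: -1/2 - 256*sqrt(3)/4275*e2 e3 - 56*sqrt(3)/855*e2 e5 + 128*sqrt(3)/513*e3 e4 + 8327*sqrt(3)/25650*e3 e5 - 140*sqrt(3)/513*e4 e5


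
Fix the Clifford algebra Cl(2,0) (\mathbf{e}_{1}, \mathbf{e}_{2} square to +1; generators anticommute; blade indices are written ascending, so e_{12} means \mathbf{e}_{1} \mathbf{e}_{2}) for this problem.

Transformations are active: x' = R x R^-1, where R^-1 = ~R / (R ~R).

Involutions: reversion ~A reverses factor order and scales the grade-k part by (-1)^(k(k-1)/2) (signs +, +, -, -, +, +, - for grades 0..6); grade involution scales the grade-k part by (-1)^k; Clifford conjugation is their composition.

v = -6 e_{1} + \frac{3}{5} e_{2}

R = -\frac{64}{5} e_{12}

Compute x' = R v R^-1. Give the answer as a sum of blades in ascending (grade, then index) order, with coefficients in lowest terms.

~R = \frac{64}{5} e_{12}, and R ~R = \frac{4096}{25}, so R^-1 = ~R / (\frac{4096}{25}).
R v = -\frac{192}{25} e_{1} - \frac{384}{5} e_{2}
Answer: 6 e_{1} - \frac{3}{5} e_{2}


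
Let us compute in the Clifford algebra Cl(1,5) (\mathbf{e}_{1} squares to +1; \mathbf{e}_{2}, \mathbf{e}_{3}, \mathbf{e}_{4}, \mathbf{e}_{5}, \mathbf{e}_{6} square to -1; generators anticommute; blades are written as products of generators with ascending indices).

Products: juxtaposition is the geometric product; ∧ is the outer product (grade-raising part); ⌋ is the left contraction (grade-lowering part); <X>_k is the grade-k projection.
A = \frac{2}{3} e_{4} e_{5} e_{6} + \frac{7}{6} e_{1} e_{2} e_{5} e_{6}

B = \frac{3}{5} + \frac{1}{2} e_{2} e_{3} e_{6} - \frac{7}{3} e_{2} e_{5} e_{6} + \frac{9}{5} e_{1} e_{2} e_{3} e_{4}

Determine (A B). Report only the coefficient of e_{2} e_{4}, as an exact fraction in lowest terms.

step 1: -\frac{49}{18} e_{1} - \frac{14}{9} e_{2} e_{4} + \frac{7}{12} e_{1} e_{3} e_{5} + \frac{2}{5} e_{4} e_{5} e_{6} + \frac{7}{10} e_{1} e_{2} e_{5} e_{6} - \frac{1}{3} e_{2} e_{3} e_{4} e_{5} + \frac{21}{10} e_{3} e_{4} e_{5} e_{6} + \frac{6}{5} e_{1} e_{2} e_{3} e_{5} e_{6}
Answer: -\frac{14}{9}


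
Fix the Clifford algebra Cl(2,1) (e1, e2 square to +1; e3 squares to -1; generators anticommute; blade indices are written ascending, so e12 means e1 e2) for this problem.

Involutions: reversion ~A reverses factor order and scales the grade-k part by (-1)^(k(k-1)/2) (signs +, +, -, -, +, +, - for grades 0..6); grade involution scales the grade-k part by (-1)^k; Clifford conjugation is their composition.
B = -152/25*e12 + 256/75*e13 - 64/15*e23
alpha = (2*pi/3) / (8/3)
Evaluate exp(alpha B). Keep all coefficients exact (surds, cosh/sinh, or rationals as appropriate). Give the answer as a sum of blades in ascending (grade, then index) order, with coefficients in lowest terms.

B^2 term by term: the squares give (-152/25)^2*(e12)^2 + (256/75)^2*(e13)^2 + (-64/15)^2*(e23)^2 = 23104/625*(-1) + 65536/5625*(+1) + 4096/225*(+1) = -64/9 (each basis 2-blade squares to minus the product of its generators' squares); cross terms between blades sharing an index anticommute and cancel. So B^2 = -64/9.
B^2 = -64/9 — B^2 < 0, so the exponential closes trigonometrically: l = 8/3, alpha*l = 2*pi/3, so exp(alpha B) = cos(2*pi/3) + (sin(2*pi/3)/(8/3))*B = -1/2 + (3*sqrt(3)/16)*B.
Answer: -1/2 - 57*sqrt(3)/50*e12 + 16*sqrt(3)/25*e13 - 4*sqrt(3)/5*e23


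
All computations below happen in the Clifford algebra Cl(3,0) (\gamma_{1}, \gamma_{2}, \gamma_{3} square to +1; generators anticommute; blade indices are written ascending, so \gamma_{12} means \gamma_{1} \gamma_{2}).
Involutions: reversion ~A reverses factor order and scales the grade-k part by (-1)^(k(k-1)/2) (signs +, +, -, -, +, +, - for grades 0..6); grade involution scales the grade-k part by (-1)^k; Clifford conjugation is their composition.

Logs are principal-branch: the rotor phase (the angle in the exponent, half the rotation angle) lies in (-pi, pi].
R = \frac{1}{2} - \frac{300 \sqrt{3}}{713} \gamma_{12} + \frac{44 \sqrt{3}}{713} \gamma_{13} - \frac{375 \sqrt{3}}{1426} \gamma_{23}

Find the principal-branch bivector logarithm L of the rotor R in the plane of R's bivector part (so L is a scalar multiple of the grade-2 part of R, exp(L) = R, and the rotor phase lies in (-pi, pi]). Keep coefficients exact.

The scalar part of R is \frac{1}{2}, and that scalar determines the rotor phase on the principal branch; recovering the unit plane as bivector-part over sine of the phase gives L = phase * plane.
Concretely: cos(phase) = \frac{1}{2} gives phase = ±\frac{\pi}{3}, and since phase/sin(phase) is even the sign is immaterial: L = (phase/sin(phase)) * <R>_2 = (\frac{2 \sqrt{3} \pi}{9}) * <R>_2.
Answer: - \frac{200 \pi}{713} \gamma_{12} + \frac{88 \pi}{2139} \gamma_{13} - \frac{125 \pi}{713} \gamma_{23}


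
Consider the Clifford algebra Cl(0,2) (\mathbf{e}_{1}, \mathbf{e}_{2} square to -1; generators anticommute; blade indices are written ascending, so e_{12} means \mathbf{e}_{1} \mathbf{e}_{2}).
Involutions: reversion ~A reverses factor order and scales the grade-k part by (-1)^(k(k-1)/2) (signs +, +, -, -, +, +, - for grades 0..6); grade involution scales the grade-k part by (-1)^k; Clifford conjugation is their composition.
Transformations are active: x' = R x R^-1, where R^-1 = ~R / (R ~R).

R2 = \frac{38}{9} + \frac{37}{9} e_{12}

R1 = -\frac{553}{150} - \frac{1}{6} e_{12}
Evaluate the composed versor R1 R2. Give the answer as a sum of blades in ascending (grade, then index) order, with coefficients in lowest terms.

Distribute over the terms of R1 (each basis-blade product reordered to ascending indices, repeated generators contracted through their squares):
(-\frac{553}{150}) R2 = -\frac{10507}{675} - \frac{20461}{1350} e_{12}
(-\frac{1}{6} e_{12}) R2 = \frac{37}{54} - \frac{19}{27} e_{12}
Summing the partial products and collecting blades:
Answer: -\frac{20089}{1350} - \frac{793}{50} e_{12}


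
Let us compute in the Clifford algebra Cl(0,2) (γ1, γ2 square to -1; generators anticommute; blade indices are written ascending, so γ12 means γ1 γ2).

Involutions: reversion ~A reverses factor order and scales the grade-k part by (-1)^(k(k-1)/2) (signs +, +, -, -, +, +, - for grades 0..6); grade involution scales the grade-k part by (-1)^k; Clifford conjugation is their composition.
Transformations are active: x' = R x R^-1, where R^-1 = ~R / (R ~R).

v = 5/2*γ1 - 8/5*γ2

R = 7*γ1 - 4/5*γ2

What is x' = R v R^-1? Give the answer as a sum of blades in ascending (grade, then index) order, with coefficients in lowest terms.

~R = 7*γ1 - 4/5*γ2, and R ~R = -1241/25, so R^-1 = ~R / (-1241/25).
R v = -939/50 - 46/5*γ12
Answer: 6941/2482*γ1 + 6172/6205*γ2


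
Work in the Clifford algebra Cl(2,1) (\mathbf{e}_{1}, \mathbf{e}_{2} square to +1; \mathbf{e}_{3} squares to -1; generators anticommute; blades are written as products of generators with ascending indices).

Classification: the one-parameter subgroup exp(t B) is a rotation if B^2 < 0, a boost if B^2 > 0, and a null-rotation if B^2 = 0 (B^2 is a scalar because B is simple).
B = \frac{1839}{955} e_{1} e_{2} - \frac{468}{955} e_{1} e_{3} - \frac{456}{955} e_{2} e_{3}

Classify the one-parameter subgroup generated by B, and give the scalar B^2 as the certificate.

B^2 term by term: the squares give (\frac{1839}{955})^2*(e_{1} e_{2})^2 + (-\frac{468}{955})^2*(e_{1} e_{3})^2 + (-\frac{456}{955})^2*(e_{2} e_{3})^2 = \frac{3381921}{912025}*(-1) + \frac{219024}{912025}*(+1) + \frac{207936}{912025}*(+1) = -\frac{81}{25} (each basis 2-blade squares to minus the product of its generators' squares); cross terms between blades sharing an index anticommute and cancel. So B^2 = -\frac{81}{25}.
Answer: rotation, certificate B^2 = -\frac{81}{25}. Because -\frac{81}{25} is invariant under every versor sandwich, the classification follows from its sign alone.


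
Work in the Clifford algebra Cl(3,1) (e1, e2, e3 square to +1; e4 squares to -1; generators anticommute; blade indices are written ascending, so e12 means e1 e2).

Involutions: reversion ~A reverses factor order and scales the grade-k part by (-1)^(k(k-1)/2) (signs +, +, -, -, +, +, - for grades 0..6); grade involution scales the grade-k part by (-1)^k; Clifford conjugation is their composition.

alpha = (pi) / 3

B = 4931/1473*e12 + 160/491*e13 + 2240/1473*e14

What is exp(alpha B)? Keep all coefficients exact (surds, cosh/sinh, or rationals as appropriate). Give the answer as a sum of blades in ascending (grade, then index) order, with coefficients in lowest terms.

B^2 term by term: the squares give (4931/1473)^2*(e12)^2 + (160/491)^2*(e13)^2 + (2240/1473)^2*(e14)^2 = 24314761/2169729*(-1) + 25600/241081*(-1) + 5017600/2169729*(+1) = -9 (each basis 2-blade squares to minus the product of its generators' squares); cross terms between blades sharing an index anticommute and cancel. So B^2 = -9.
B^2 = -9 — the series telescopes trigonometrically here: l = 3, alpha*l = pi, so exp(alpha B) = cos(pi) + (sin(pi)/3)*B = -1 + (0)*B.
Answer: -1


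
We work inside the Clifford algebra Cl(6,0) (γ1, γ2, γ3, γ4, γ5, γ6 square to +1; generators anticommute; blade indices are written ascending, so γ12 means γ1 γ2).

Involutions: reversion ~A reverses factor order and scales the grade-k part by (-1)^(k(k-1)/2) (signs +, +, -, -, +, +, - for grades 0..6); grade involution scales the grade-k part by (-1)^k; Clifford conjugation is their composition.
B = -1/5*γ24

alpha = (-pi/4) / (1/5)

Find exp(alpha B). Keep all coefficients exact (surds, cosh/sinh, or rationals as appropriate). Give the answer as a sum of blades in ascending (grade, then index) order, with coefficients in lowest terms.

B^2 = (-1/5)^2*(γ24)^2 = 1/25*(-1) = -1/25 (a basis 2-blade squares to minus the product of its generators' squares).
B^2 = -1/25 — the series telescopes trigonometrically here: l = 1/5, alpha*l = -pi/4, so exp(alpha B) = cos(-pi/4) + (sin(-pi/4)/(1/5))*B = sqrt(2)/2 + (-5*sqrt(2)/2)*B.
Answer: sqrt(2)/2 + sqrt(2)/2*γ24


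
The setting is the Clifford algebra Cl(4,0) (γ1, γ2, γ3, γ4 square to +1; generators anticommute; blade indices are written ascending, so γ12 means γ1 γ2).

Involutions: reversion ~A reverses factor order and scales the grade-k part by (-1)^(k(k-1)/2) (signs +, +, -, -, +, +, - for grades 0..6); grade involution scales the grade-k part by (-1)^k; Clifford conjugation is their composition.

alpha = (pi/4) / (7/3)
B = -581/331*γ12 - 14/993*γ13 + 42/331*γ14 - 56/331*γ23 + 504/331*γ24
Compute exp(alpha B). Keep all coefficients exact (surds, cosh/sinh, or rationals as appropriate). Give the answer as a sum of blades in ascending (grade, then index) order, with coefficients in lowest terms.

B^2 term by term: the squares give (-581/331)^2*(γ12)^2 + (-14/993)^2*(γ13)^2 + (42/331)^2*(γ14)^2 + (-56/331)^2*(γ23)^2 + (504/331)^2*(γ24)^2 = 337561/109561*(-1) + 196/986049*(-1) + 1764/109561*(-1) + 3136/109561*(-1) + 254016/109561*(-1) = -49/9 (each basis 2-blade squares to minus the product of its generators' squares); cross terms between blades sharing an index anticommute and cancel; the commuting (index-disjoint) pairs give grade-4 terms 2*c*c'*(blade product), which cancel blade by blade — γ1234: 4704/109561 - 4704/109561 = 0 — confirming B is simple. So B^2 = -49/9.
B^2 = -49/9 — circular case — the even/odd split gives cos and sin: l = 7/3, alpha*l = pi/4, so exp(alpha B) = cos(pi/4) + (sin(pi/4)/(7/3))*B = sqrt(2)/2 + (3*sqrt(2)/14)*B.
Answer: sqrt(2)/2 - 249*sqrt(2)/662*γ12 - sqrt(2)/331*γ13 + 9*sqrt(2)/331*γ14 - 12*sqrt(2)/331*γ23 + 108*sqrt(2)/331*γ24


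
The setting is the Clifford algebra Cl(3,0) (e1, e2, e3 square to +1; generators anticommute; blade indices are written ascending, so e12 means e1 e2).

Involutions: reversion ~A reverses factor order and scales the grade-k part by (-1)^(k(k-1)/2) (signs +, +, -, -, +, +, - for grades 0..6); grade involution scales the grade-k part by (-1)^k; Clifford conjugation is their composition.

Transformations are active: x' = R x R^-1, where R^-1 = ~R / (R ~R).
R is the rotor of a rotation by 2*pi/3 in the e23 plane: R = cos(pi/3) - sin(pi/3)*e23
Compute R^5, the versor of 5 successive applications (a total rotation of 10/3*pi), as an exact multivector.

Rotor phase runs at HALF the rotation angle; powers of one rotor simply add phase, so after 5 steps in e23 the phase is 5*pi/3 = 5*pi/3 and R^5 = cos(5*pi/3) - sin(5*pi/3)*e23.
cos(5*pi/3) = 1/2 and sin(5*pi/3) = -sqrt(3)/2, so R^5 = 1/2 + sqrt(3)/2*e23. The net rotation is 4/3*pi (after discarding 1 full turn, each of which contributes a factor -1 to the rotor); the rotor keeps the half-angle phase exactly.
Answer: 1/2 + sqrt(3)/2*e23


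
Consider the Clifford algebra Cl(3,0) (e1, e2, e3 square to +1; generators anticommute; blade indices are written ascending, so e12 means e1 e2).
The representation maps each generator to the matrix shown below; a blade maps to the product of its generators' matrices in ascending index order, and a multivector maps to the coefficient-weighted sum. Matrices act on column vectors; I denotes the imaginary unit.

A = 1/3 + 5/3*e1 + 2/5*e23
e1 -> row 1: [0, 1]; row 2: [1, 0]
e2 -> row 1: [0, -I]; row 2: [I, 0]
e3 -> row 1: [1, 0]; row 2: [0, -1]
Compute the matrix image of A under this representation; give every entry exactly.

Bivector images (products of the table entries): rho(e23) = rho(e2)rho(e3) = row 1: [0, I]; row 2: [I, 0].
M = (1/3)*1 + (5/3)*rho(e1) + (2/5)*rho(e23), summed entrywise (1 is the identity matrix):
Answer: row 1: [1/3, 5/3 + 2*I/5]; row 2: [5/3 + 2*I/5, 1/3]


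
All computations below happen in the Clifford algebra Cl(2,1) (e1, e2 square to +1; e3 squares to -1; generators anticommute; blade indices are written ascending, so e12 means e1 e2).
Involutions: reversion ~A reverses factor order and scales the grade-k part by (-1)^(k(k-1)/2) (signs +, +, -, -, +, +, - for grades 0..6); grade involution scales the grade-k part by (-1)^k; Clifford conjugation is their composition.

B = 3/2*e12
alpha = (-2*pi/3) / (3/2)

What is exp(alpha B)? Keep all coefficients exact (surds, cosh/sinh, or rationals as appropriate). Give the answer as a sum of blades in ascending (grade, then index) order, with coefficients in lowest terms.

B^2 = (3/2)^2*(e12)^2 = 9/4*(-1) = -9/4 (a basis 2-blade squares to minus the product of its generators' squares).
B^2 = -9/4 — B^2 < 0, so the exponential closes trigonometrically: l = 3/2, alpha*l = -2*pi/3, so exp(alpha B) = cos(-2*pi/3) + (sin(-2*pi/3)/(3/2))*B = -1/2 + (-sqrt(3)/3)*B.
Answer: -1/2 - sqrt(3)/2*e12
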